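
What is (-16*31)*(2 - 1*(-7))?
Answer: -4464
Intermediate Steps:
(-16*31)*(2 - 1*(-7)) = -496*(2 + 7) = -496*9 = -4464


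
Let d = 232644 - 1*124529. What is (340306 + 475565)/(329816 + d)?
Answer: 271957/145977 ≈ 1.8630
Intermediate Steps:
d = 108115 (d = 232644 - 124529 = 108115)
(340306 + 475565)/(329816 + d) = (340306 + 475565)/(329816 + 108115) = 815871/437931 = 815871*(1/437931) = 271957/145977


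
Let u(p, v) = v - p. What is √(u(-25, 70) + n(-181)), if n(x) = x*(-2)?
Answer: √457 ≈ 21.378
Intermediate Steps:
n(x) = -2*x
√(u(-25, 70) + n(-181)) = √((70 - 1*(-25)) - 2*(-181)) = √((70 + 25) + 362) = √(95 + 362) = √457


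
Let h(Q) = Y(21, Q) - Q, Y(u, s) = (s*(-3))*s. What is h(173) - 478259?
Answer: -568219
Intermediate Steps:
Y(u, s) = -3*s² (Y(u, s) = (-3*s)*s = -3*s²)
h(Q) = -Q - 3*Q² (h(Q) = -3*Q² - Q = -Q - 3*Q²)
h(173) - 478259 = 173*(-1 - 3*173) - 478259 = 173*(-1 - 519) - 478259 = 173*(-520) - 478259 = -89960 - 478259 = -568219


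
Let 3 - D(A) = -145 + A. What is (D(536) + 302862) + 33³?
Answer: 338411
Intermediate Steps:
D(A) = 148 - A (D(A) = 3 - (-145 + A) = 3 + (145 - A) = 148 - A)
(D(536) + 302862) + 33³ = ((148 - 1*536) + 302862) + 33³ = ((148 - 536) + 302862) + 35937 = (-388 + 302862) + 35937 = 302474 + 35937 = 338411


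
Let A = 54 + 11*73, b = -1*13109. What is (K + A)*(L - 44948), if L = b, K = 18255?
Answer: -1109585384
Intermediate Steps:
b = -13109
L = -13109
A = 857 (A = 54 + 803 = 857)
(K + A)*(L - 44948) = (18255 + 857)*(-13109 - 44948) = 19112*(-58057) = -1109585384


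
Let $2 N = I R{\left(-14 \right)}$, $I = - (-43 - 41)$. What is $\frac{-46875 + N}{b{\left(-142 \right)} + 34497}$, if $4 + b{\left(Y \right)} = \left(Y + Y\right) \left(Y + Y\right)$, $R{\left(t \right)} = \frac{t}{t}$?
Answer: $- \frac{15611}{38383} \approx -0.40672$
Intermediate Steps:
$R{\left(t \right)} = 1$
$I = 84$ ($I = - (-43 - 41) = \left(-1\right) \left(-84\right) = 84$)
$N = 42$ ($N = \frac{84 \cdot 1}{2} = \frac{1}{2} \cdot 84 = 42$)
$b{\left(Y \right)} = -4 + 4 Y^{2}$ ($b{\left(Y \right)} = -4 + \left(Y + Y\right) \left(Y + Y\right) = -4 + 2 Y 2 Y = -4 + 4 Y^{2}$)
$\frac{-46875 + N}{b{\left(-142 \right)} + 34497} = \frac{-46875 + 42}{\left(-4 + 4 \left(-142\right)^{2}\right) + 34497} = - \frac{46833}{\left(-4 + 4 \cdot 20164\right) + 34497} = - \frac{46833}{\left(-4 + 80656\right) + 34497} = - \frac{46833}{80652 + 34497} = - \frac{46833}{115149} = \left(-46833\right) \frac{1}{115149} = - \frac{15611}{38383}$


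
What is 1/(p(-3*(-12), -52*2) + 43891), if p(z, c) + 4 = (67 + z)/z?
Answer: 36/1580035 ≈ 2.2784e-5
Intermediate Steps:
p(z, c) = -4 + (67 + z)/z
1/(p(-3*(-12), -52*2) + 43891) = 1/((-3 + 67/((-3*(-12)))) + 43891) = 1/((-3 + 67/36) + 43891) = 1/(-41/36 + 43891) = 1/(1580035/36) = 36/1580035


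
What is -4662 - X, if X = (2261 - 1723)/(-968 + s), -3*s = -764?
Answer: -4987533/1070 ≈ -4661.2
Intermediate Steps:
s = 764/3 (s = -⅓*(-764) = 764/3 ≈ 254.67)
X = -807/1070 (X = (2261 - 1723)/(-968 + 764/3) = 538/(-2140/3) = 538*(-3/2140) = -807/1070 ≈ -0.75421)
-4662 - X = -4662 - 1*(-807/1070) = -4662 + 807/1070 = -4987533/1070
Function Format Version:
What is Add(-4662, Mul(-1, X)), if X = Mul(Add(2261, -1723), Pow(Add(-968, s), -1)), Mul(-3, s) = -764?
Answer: Rational(-4987533, 1070) ≈ -4661.2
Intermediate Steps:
s = Rational(764, 3) (s = Mul(Rational(-1, 3), -764) = Rational(764, 3) ≈ 254.67)
X = Rational(-807, 1070) (X = Mul(Add(2261, -1723), Pow(Add(-968, Rational(764, 3)), -1)) = Mul(538, Pow(Rational(-2140, 3), -1)) = Mul(538, Rational(-3, 2140)) = Rational(-807, 1070) ≈ -0.75421)
Add(-4662, Mul(-1, X)) = Add(-4662, Mul(-1, Rational(-807, 1070))) = Add(-4662, Rational(807, 1070)) = Rational(-4987533, 1070)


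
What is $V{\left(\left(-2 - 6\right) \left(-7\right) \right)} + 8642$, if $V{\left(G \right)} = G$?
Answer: $8698$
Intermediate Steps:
$V{\left(\left(-2 - 6\right) \left(-7\right) \right)} + 8642 = \left(-2 - 6\right) \left(-7\right) + 8642 = \left(-8\right) \left(-7\right) + 8642 = 56 + 8642 = 8698$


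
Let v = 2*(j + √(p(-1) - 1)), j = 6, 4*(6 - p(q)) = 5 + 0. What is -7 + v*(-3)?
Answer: -43 - 3*√15 ≈ -54.619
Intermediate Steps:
p(q) = 19/4 (p(q) = 6 - (5 + 0)/4 = 6 - ¼*5 = 6 - 5/4 = 19/4)
v = 12 + √15 (v = 2*(6 + √(19/4 - 1)) = 2*(6 + √(15/4)) = 2*(6 + √15/2) = 12 + √15 ≈ 15.873)
-7 + v*(-3) = -7 + (12 + √15)*(-3) = -7 + (-36 - 3*√15) = -43 - 3*√15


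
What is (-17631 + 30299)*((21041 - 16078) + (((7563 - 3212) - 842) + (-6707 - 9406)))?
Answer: -96796188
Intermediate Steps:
(-17631 + 30299)*((21041 - 16078) + (((7563 - 3212) - 842) + (-6707 - 9406))) = 12668*(4963 + ((4351 - 842) - 16113)) = 12668*(4963 + (3509 - 16113)) = 12668*(4963 - 12604) = 12668*(-7641) = -96796188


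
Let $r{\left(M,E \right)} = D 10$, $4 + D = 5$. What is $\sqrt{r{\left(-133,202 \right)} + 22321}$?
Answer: $\sqrt{22331} \approx 149.44$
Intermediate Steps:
$D = 1$ ($D = -4 + 5 = 1$)
$r{\left(M,E \right)} = 10$ ($r{\left(M,E \right)} = 1 \cdot 10 = 10$)
$\sqrt{r{\left(-133,202 \right)} + 22321} = \sqrt{10 + 22321} = \sqrt{22331}$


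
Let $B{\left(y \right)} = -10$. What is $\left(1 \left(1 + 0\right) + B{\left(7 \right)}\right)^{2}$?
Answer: $81$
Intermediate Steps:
$\left(1 \left(1 + 0\right) + B{\left(7 \right)}\right)^{2} = \left(1 \left(1 + 0\right) - 10\right)^{2} = \left(1 \cdot 1 - 10\right)^{2} = \left(1 - 10\right)^{2} = \left(-9\right)^{2} = 81$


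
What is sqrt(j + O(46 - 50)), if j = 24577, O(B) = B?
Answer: sqrt(24573) ≈ 156.76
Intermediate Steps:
sqrt(j + O(46 - 50)) = sqrt(24577 + (46 - 50)) = sqrt(24577 - 4) = sqrt(24573)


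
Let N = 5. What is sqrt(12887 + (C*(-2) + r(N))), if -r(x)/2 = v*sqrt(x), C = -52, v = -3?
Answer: sqrt(12991 + 6*sqrt(5)) ≈ 114.04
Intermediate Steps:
r(x) = 6*sqrt(x) (r(x) = -(-6)*sqrt(x) = 6*sqrt(x))
sqrt(12887 + (C*(-2) + r(N))) = sqrt(12887 + (-52*(-2) + 6*sqrt(5))) = sqrt(12887 + (104 + 6*sqrt(5))) = sqrt(12991 + 6*sqrt(5))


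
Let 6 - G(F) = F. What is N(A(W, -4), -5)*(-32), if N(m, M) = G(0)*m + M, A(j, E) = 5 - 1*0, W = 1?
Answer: -800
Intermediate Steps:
G(F) = 6 - F
A(j, E) = 5 (A(j, E) = 5 + 0 = 5)
N(m, M) = M + 6*m (N(m, M) = (6 - 1*0)*m + M = (6 + 0)*m + M = 6*m + M = M + 6*m)
N(A(W, -4), -5)*(-32) = (-5 + 6*5)*(-32) = (-5 + 30)*(-32) = 25*(-32) = -800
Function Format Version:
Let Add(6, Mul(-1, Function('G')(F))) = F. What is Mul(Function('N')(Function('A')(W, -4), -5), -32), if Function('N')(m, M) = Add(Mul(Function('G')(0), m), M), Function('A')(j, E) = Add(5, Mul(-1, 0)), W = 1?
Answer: -800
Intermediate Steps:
Function('G')(F) = Add(6, Mul(-1, F))
Function('A')(j, E) = 5 (Function('A')(j, E) = Add(5, 0) = 5)
Function('N')(m, M) = Add(M, Mul(6, m)) (Function('N')(m, M) = Add(Mul(Add(6, Mul(-1, 0)), m), M) = Add(Mul(Add(6, 0), m), M) = Add(Mul(6, m), M) = Add(M, Mul(6, m)))
Mul(Function('N')(Function('A')(W, -4), -5), -32) = Mul(Add(-5, Mul(6, 5)), -32) = Mul(Add(-5, 30), -32) = Mul(25, -32) = -800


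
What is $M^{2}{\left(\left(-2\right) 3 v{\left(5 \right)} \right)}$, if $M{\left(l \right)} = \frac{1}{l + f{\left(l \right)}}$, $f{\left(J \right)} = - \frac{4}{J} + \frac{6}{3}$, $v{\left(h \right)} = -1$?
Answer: $\frac{9}{484} \approx 0.018595$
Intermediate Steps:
$f{\left(J \right)} = 2 - \frac{4}{J}$ ($f{\left(J \right)} = - \frac{4}{J} + 6 \cdot \frac{1}{3} = - \frac{4}{J} + 2 = 2 - \frac{4}{J}$)
$M{\left(l \right)} = \frac{1}{2 + l - \frac{4}{l}}$ ($M{\left(l \right)} = \frac{1}{l + \left(2 - \frac{4}{l}\right)} = \frac{1}{2 + l - \frac{4}{l}}$)
$M^{2}{\left(\left(-2\right) 3 v{\left(5 \right)} \right)} = \left(\frac{\left(-2\right) 3 \left(-1\right)}{-4 + \left(\left(-2\right) 3 \left(-1\right)\right)^{2} + 2 \left(-2\right) 3 \left(-1\right)}\right)^{2} = \left(\frac{\left(-6\right) \left(-1\right)}{-4 + \left(\left(-6\right) \left(-1\right)\right)^{2} + 2 \left(\left(-6\right) \left(-1\right)\right)}\right)^{2} = \left(\frac{6}{-4 + 6^{2} + 2 \cdot 6}\right)^{2} = \left(\frac{6}{-4 + 36 + 12}\right)^{2} = \left(\frac{6}{44}\right)^{2} = \left(6 \cdot \frac{1}{44}\right)^{2} = \left(\frac{3}{22}\right)^{2} = \frac{9}{484}$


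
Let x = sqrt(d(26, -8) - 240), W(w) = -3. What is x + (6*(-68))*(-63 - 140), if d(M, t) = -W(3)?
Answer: 82824 + I*sqrt(237) ≈ 82824.0 + 15.395*I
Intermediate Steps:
d(M, t) = 3 (d(M, t) = -1*(-3) = 3)
x = I*sqrt(237) (x = sqrt(3 - 240) = sqrt(-237) = I*sqrt(237) ≈ 15.395*I)
x + (6*(-68))*(-63 - 140) = I*sqrt(237) + (6*(-68))*(-63 - 140) = I*sqrt(237) - 408*(-203) = I*sqrt(237) + 82824 = 82824 + I*sqrt(237)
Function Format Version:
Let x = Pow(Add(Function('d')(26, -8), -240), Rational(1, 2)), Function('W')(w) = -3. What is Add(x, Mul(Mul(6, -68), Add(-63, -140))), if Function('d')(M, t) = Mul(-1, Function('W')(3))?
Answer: Add(82824, Mul(I, Pow(237, Rational(1, 2)))) ≈ Add(82824., Mul(15.395, I))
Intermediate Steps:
Function('d')(M, t) = 3 (Function('d')(M, t) = Mul(-1, -3) = 3)
x = Mul(I, Pow(237, Rational(1, 2))) (x = Pow(Add(3, -240), Rational(1, 2)) = Pow(-237, Rational(1, 2)) = Mul(I, Pow(237, Rational(1, 2))) ≈ Mul(15.395, I))
Add(x, Mul(Mul(6, -68), Add(-63, -140))) = Add(Mul(I, Pow(237, Rational(1, 2))), Mul(Mul(6, -68), Add(-63, -140))) = Add(Mul(I, Pow(237, Rational(1, 2))), Mul(-408, -203)) = Add(Mul(I, Pow(237, Rational(1, 2))), 82824) = Add(82824, Mul(I, Pow(237, Rational(1, 2))))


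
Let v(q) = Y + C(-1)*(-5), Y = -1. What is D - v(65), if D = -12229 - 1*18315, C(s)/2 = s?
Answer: -30553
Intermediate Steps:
C(s) = 2*s
v(q) = 9 (v(q) = -1 + (2*(-1))*(-5) = -1 - 2*(-5) = -1 + 10 = 9)
D = -30544 (D = -12229 - 18315 = -30544)
D - v(65) = -30544 - 1*9 = -30544 - 9 = -30553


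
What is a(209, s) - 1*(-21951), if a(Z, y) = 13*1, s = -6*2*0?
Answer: 21964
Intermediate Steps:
s = 0 (s = -12*0 = 0)
a(Z, y) = 13
a(209, s) - 1*(-21951) = 13 - 1*(-21951) = 13 + 21951 = 21964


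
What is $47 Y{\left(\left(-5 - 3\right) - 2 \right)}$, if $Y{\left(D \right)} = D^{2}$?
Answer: $4700$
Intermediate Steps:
$47 Y{\left(\left(-5 - 3\right) - 2 \right)} = 47 \left(\left(-5 - 3\right) - 2\right)^{2} = 47 \left(-8 - 2\right)^{2} = 47 \left(-10\right)^{2} = 47 \cdot 100 = 4700$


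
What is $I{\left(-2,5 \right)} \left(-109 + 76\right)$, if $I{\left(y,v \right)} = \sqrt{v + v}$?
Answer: $- 33 \sqrt{10} \approx -104.36$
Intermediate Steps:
$I{\left(y,v \right)} = \sqrt{2} \sqrt{v}$ ($I{\left(y,v \right)} = \sqrt{2 v} = \sqrt{2} \sqrt{v}$)
$I{\left(-2,5 \right)} \left(-109 + 76\right) = \sqrt{2} \sqrt{5} \left(-109 + 76\right) = \sqrt{10} \left(-33\right) = - 33 \sqrt{10}$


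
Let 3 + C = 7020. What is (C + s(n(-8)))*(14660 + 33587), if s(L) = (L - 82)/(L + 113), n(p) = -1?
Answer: 37913505787/112 ≈ 3.3851e+8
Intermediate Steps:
C = 7017 (C = -3 + 7020 = 7017)
s(L) = (-82 + L)/(113 + L)
(C + s(n(-8)))*(14660 + 33587) = (7017 + (-82 - 1)/(113 - 1))*(14660 + 33587) = (7017 - 83/112)*48247 = (785821/112)*48247 = 37913505787/112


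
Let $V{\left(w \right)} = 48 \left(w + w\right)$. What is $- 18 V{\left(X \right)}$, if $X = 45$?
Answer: $-77760$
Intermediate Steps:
$V{\left(w \right)} = 96 w$ ($V{\left(w \right)} = 48 \cdot 2 w = 96 w$)
$- 18 V{\left(X \right)} = - 18 \cdot 96 \cdot 45 = \left(-18\right) 4320 = -77760$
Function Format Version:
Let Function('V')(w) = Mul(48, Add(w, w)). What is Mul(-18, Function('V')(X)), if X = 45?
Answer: -77760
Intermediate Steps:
Function('V')(w) = Mul(96, w) (Function('V')(w) = Mul(48, Mul(2, w)) = Mul(96, w))
Mul(-18, Function('V')(X)) = Mul(-18, Mul(96, 45)) = Mul(-18, 4320) = -77760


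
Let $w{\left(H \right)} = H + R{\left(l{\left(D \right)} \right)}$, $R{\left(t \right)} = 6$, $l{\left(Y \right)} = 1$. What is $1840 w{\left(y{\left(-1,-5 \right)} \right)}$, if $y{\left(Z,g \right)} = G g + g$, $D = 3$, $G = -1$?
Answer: $11040$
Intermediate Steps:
$y{\left(Z,g \right)} = 0$ ($y{\left(Z,g \right)} = - g + g = 0$)
$w{\left(H \right)} = 6 + H$ ($w{\left(H \right)} = H + 6 = 6 + H$)
$1840 w{\left(y{\left(-1,-5 \right)} \right)} = 1840 \left(6 + 0\right) = 1840 \cdot 6 = 11040$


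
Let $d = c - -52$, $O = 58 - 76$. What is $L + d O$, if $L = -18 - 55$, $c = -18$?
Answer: $-685$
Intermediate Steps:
$O = -18$
$d = 34$ ($d = -18 - -52 = -18 + 52 = 34$)
$L = -73$
$L + d O = -73 + 34 \left(-18\right) = -73 - 612 = -685$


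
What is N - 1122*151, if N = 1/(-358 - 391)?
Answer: -126897079/749 ≈ -1.6942e+5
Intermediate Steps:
N = -1/749 (N = 1/(-749) = -1/749 ≈ -0.0013351)
N - 1122*151 = -1/749 - 1122*151 = -1/749 - 169422 = -126897079/749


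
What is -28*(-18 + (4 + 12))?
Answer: 56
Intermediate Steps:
-28*(-18 + (4 + 12)) = -28*(-18 + 16) = -28*(-2) = 56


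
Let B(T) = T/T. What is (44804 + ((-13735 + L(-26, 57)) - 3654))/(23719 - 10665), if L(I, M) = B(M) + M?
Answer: 27473/13054 ≈ 2.1046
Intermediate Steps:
B(T) = 1
L(I, M) = 1 + M
(44804 + ((-13735 + L(-26, 57)) - 3654))/(23719 - 10665) = (44804 + ((-13735 + (1 + 57)) - 3654))/(23719 - 10665) = (44804 + ((-13735 + 58) - 3654))/13054 = (44804 + (-13677 - 3654))*(1/13054) = (44804 - 17331)*(1/13054) = 27473*(1/13054) = 27473/13054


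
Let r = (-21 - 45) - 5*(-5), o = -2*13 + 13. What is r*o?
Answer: 533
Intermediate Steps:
o = -13 (o = -26 + 13 = -13)
r = -41 (r = -66 + 25 = -41)
r*o = -41*(-13) = 533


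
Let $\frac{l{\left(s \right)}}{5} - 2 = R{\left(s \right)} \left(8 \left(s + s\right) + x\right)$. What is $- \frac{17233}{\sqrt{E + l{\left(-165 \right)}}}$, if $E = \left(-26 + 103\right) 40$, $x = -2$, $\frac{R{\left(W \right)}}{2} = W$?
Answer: $- \frac{17233 \sqrt{484710}}{1454130} \approx -8.2509$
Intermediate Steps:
$R{\left(W \right)} = 2 W$
$E = 3080$ ($E = 77 \cdot 40 = 3080$)
$l{\left(s \right)} = 10 + 10 s \left(-2 + 16 s\right)$ ($l{\left(s \right)} = 10 + 5 \cdot 2 s \left(8 \left(s + s\right) - 2\right) = 10 + 5 \cdot 2 s \left(8 \cdot 2 s - 2\right) = 10 + 5 \cdot 2 s \left(16 s - 2\right) = 10 + 5 \cdot 2 s \left(-2 + 16 s\right) = 10 + 10 s \left(-2 + 16 s\right)$)
$- \frac{17233}{\sqrt{E + l{\left(-165 \right)}}} = - \frac{17233}{\sqrt{3080 + \left(10 - -3300 + 160 \left(-165\right)^{2}\right)}} = - \frac{17233}{\sqrt{3080 + \left(10 + 3300 + 160 \cdot 27225\right)}} = - \frac{17233}{\sqrt{3080 + \left(10 + 3300 + 4356000\right)}} = - \frac{17233}{\sqrt{3080 + 4359310}} = - \frac{17233}{\sqrt{4362390}} = - \frac{17233}{3 \sqrt{484710}} = - 17233 \frac{\sqrt{484710}}{1454130} = - \frac{17233 \sqrt{484710}}{1454130}$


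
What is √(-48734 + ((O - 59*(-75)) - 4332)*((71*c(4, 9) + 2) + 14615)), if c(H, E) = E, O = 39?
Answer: √1965058 ≈ 1401.8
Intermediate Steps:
√(-48734 + ((O - 59*(-75)) - 4332)*((71*c(4, 9) + 2) + 14615)) = √(-48734 + ((39 - 59*(-75)) - 4332)*((71*9 + 2) + 14615)) = √(-48734 + ((39 + 4425) - 4332)*((639 + 2) + 14615)) = √(-48734 + (4464 - 4332)*(641 + 14615)) = √(-48734 + 132*15256) = √(-48734 + 2013792) = √1965058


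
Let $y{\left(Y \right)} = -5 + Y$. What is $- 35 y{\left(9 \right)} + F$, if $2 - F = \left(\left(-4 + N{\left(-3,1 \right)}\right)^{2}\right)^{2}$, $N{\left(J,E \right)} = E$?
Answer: $-219$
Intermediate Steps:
$F = -79$ ($F = 2 - \left(\left(-4 + 1\right)^{2}\right)^{2} = 2 - \left(\left(-3\right)^{2}\right)^{2} = 2 - 9^{2} = 2 - 81 = -79$)
$- 35 y{\left(9 \right)} + F = - 35 \left(-5 + 9\right) - 79 = \left(-35\right) 4 - 79 = -140 - 79 = -219$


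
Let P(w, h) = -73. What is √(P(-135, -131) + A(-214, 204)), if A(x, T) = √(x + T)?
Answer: √(-73 + I*√10) ≈ 0.185 + 8.546*I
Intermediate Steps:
A(x, T) = √(T + x)
√(P(-135, -131) + A(-214, 204)) = √(-73 + √(204 - 214)) = √(-73 + √(-10)) = √(-73 + I*√10)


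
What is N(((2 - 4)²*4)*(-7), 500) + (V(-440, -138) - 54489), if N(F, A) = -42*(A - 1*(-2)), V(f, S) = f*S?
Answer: -14853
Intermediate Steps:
V(f, S) = S*f
N(F, A) = -84 - 42*A (N(F, A) = -42*(A + 2) = -42*(2 + A) = -84 - 42*A)
N(((2 - 4)²*4)*(-7), 500) + (V(-440, -138) - 54489) = (-84 - 42*500) + (-138*(-440) - 54489) = (-84 - 21000) + (60720 - 54489) = -21084 + 6231 = -14853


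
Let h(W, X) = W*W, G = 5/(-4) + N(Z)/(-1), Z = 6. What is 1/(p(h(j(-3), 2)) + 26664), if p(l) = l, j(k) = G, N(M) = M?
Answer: 16/427465 ≈ 3.7430e-5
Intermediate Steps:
G = -29/4 (G = 5/(-4) + 6/(-1) = 5*(-¼) + 6*(-1) = -5/4 - 6 = -29/4 ≈ -7.2500)
j(k) = -29/4
h(W, X) = W²
1/(p(h(j(-3), 2)) + 26664) = 1/((-29/4)² + 26664) = 1/(841/16 + 26664) = 1/(427465/16) = 16/427465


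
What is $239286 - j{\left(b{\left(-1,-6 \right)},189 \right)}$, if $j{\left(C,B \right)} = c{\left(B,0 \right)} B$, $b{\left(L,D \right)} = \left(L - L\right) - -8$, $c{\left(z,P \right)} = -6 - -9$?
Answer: $238719$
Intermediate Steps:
$c{\left(z,P \right)} = 3$ ($c{\left(z,P \right)} = -6 + 9 = 3$)
$b{\left(L,D \right)} = 8$ ($b{\left(L,D \right)} = 0 + 8 = 8$)
$j{\left(C,B \right)} = 3 B$
$239286 - j{\left(b{\left(-1,-6 \right)},189 \right)} = 239286 - 3 \cdot 189 = 239286 - 567 = 238719$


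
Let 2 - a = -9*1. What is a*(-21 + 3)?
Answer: -198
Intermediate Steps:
a = 11 (a = 2 - (-9) = 2 - 1*(-9) = 2 + 9 = 11)
a*(-21 + 3) = 11*(-21 + 3) = 11*(-18) = -198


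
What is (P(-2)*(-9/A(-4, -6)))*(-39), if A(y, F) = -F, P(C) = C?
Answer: -117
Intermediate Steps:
(P(-2)*(-9/A(-4, -6)))*(-39) = -(-18)/((-1*(-6)))*(-39) = -(-18)/6*(-39) = -2*(-3/2)*(-39) = 3*(-39) = -117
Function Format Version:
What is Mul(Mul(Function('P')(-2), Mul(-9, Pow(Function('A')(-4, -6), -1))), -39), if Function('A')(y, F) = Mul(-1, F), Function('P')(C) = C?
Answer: -117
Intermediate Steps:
Mul(Mul(Function('P')(-2), Mul(-9, Pow(Function('A')(-4, -6), -1))), -39) = Mul(Mul(-2, Mul(-9, Pow(Mul(-1, -6), -1))), -39) = Mul(Mul(-2, Mul(-9, Pow(6, -1))), -39) = Mul(Mul(-2, Mul(-9, Rational(1, 6))), -39) = Mul(Mul(-2, Rational(-3, 2)), -39) = Mul(3, -39) = -117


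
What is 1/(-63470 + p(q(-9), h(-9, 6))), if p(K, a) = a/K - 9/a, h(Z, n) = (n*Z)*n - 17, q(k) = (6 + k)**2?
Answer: -3069/194905630 ≈ -1.5746e-5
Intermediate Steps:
h(Z, n) = -17 + Z*n**2 (h(Z, n) = (Z*n)*n - 17 = Z*n**2 - 17 = -17 + Z*n**2)
p(K, a) = -9/a + a/K
1/(-63470 + p(q(-9), h(-9, 6))) = 1/(-63470 + (-9/(-17 - 9*6**2) + (-17 - 9*6**2)/((6 - 9)**2))) = 1/(-63470 + (-9/(-17 - 9*36) + (-17 - 9*36)/((-3)**2))) = 1/(-63470 + (-9/(-17 - 324) + (-17 - 324)/9)) = 1/(-63470 + (-9/(-341) - 341*1/9)) = 1/(-63470 + (-9*(-1/341) - 341/9)) = 1/(-63470 + (9/341 - 341/9)) = 1/(-63470 - 116200/3069) = 1/(-194905630/3069) = -3069/194905630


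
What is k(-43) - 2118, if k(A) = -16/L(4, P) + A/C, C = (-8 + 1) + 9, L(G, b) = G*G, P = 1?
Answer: -4281/2 ≈ -2140.5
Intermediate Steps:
L(G, b) = G**2
C = 2 (C = -7 + 9 = 2)
k(A) = -1 + A/2 (k(A) = -16/(4**2) + A/2 = -16/16 + A*(1/2) = -16*1/16 + A/2 = -1 + A/2)
k(-43) - 2118 = (-1 + (1/2)*(-43)) - 2118 = (-1 - 43/2) - 2118 = -45/2 - 2118 = -4281/2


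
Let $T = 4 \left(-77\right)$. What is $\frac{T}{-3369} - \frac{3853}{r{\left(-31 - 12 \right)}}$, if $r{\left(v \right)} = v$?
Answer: $\frac{12994001}{144867} \approx 89.696$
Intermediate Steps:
$T = -308$
$\frac{T}{-3369} - \frac{3853}{r{\left(-31 - 12 \right)}} = - \frac{308}{-3369} - \frac{3853}{-31 - 12} = \left(-308\right) \left(- \frac{1}{3369}\right) - \frac{3853}{-31 - 12} = \frac{308}{3369} - \frac{3853}{-43} = \frac{308}{3369} - - \frac{3853}{43} = \frac{308}{3369} + \frac{3853}{43} = \frac{12994001}{144867}$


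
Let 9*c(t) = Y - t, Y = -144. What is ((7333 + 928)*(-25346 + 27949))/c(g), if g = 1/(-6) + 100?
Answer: -5555898/7 ≈ -7.9370e+5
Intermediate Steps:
g = 599/6 (g = -⅙ + 100 = 599/6 ≈ 99.833)
c(t) = -16 - t/9 (c(t) = (-144 - t)/9 = -16 - t/9)
((7333 + 928)*(-25346 + 27949))/c(g) = ((7333 + 928)*(-25346 + 27949))/(-16 - ⅑*599/6) = (8261*2603)/(-16 - 599/54) = 21503383/(-1463/54) = 21503383*(-54/1463) = -5555898/7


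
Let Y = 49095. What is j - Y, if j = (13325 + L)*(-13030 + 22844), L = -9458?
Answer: 37901643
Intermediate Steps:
j = 37950738 (j = (13325 - 9458)*(-13030 + 22844) = 3867*9814 = 37950738)
j - Y = 37950738 - 1*49095 = 37950738 - 49095 = 37901643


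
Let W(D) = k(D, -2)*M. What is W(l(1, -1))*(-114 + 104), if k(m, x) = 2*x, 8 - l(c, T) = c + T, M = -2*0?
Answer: 0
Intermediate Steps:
M = 0
l(c, T) = 8 - T - c (l(c, T) = 8 - (c + T) = 8 - (T + c) = 8 + (-T - c) = 8 - T - c)
W(D) = 0 (W(D) = (2*(-2))*0 = -4*0 = 0)
W(l(1, -1))*(-114 + 104) = 0*(-114 + 104) = 0*(-10) = 0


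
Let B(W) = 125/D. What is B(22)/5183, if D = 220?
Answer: 25/228052 ≈ 0.00010962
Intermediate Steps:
B(W) = 25/44 (B(W) = 125/220 = 125*(1/220) = 25/44)
B(22)/5183 = (25/44)/5183 = (25/44)*(1/5183) = 25/228052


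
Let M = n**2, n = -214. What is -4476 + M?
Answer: 41320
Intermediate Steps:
M = 45796 (M = (-214)**2 = 45796)
-4476 + M = -4476 + 45796 = 41320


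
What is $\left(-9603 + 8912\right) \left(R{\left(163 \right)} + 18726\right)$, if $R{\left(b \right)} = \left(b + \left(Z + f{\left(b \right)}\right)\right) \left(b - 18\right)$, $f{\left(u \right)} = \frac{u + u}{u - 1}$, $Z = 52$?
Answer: $- \frac{2809340656}{81} \approx -3.4683 \cdot 10^{7}$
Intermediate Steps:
$f{\left(u \right)} = \frac{2 u}{-1 + u}$
$R{\left(b \right)} = \left(-18 + b\right) \left(52 + b + \frac{2 b}{-1 + b}\right)$ ($R{\left(b \right)} = \left(b + \left(52 + \frac{2 b}{-1 + b}\right)\right) \left(b - 18\right) = \left(52 + b + \frac{2 b}{-1 + b}\right) \left(-18 + b\right) = \left(-18 + b\right) \left(52 + b + \frac{2 b}{-1 + b}\right)$)
$\left(-9603 + 8912\right) \left(R{\left(163 \right)} + 18726\right) = \left(-9603 + 8912\right) \left(\frac{936 + 163^{3} - 163978 + 35 \cdot 163^{2}}{-1 + 163} + 18726\right) = - 691 \left(\frac{936 + 4330747 - 163978 + 35 \cdot 26569}{162} + 18726\right) = - 691 \left(\frac{936 + 4330747 - 163978 + 929915}{162} + 18726\right) = - 691 \left(\frac{1}{162} \cdot 5097620 + 18726\right) = - 691 \left(\frac{2548810}{81} + 18726\right) = \left(-691\right) \frac{4065616}{81} = - \frac{2809340656}{81}$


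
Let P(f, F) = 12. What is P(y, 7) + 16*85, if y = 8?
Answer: 1372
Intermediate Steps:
P(y, 7) + 16*85 = 12 + 16*85 = 12 + 1360 = 1372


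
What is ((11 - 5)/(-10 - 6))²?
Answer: 9/64 ≈ 0.14063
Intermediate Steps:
((11 - 5)/(-10 - 6))² = (6/(-16))² = (6*(-1/16))² = (-3/8)² = 9/64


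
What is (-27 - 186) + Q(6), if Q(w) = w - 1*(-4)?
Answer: -203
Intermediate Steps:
Q(w) = 4 + w (Q(w) = w + 4 = 4 + w)
(-27 - 186) + Q(6) = (-27 - 186) + (4 + 6) = -213 + 10 = -203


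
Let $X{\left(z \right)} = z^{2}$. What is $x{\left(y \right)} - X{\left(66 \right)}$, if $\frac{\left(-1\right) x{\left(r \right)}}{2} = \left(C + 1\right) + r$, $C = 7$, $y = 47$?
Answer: $-4466$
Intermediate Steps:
$x{\left(r \right)} = -16 - 2 r$ ($x{\left(r \right)} = - 2 \left(\left(7 + 1\right) + r\right) = - 2 \left(8 + r\right) = -16 - 2 r$)
$x{\left(y \right)} - X{\left(66 \right)} = \left(-16 - 94\right) - 66^{2} = \left(-16 - 94\right) - 4356 = -110 - 4356 = -4466$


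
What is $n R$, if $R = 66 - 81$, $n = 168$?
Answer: $-2520$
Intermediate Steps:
$R = -15$ ($R = 66 - 81 = -15$)
$n R = 168 \left(-15\right) = -2520$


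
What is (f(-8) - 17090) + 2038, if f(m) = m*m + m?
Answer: -14996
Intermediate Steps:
f(m) = m + m² (f(m) = m² + m = m + m²)
(f(-8) - 17090) + 2038 = (-8*(1 - 8) - 17090) + 2038 = (-8*(-7) - 17090) + 2038 = (56 - 17090) + 2038 = -17034 + 2038 = -14996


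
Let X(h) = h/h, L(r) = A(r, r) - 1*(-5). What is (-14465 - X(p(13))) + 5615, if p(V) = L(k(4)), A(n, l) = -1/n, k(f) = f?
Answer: -8851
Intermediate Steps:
L(r) = 5 - 1/r (L(r) = -1/r - 1*(-5) = -1/r + 5 = 5 - 1/r)
p(V) = 19/4 (p(V) = 5 - 1/4 = 5 - 1*¼ = 5 - ¼ = 19/4)
X(h) = 1
(-14465 - X(p(13))) + 5615 = (-14465 - 1*1) + 5615 = (-14465 - 1) + 5615 = -14466 + 5615 = -8851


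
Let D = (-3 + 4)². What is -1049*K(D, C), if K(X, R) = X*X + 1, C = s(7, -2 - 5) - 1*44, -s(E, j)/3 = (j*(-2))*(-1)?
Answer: -2098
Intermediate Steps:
D = 1 (D = 1² = 1)
s(E, j) = -6*j (s(E, j) = -3*j*(-2)*(-1) = -3*(-2*j)*(-1) = -6*j)
C = -2 (C = -6*(-2 - 5) - 1*44 = -6*(-7) - 44 = 42 - 44 = -2)
K(X, R) = 1 + X² (K(X, R) = X² + 1 = 1 + X²)
-1049*K(D, C) = -1049*(1 + 1²) = -1049*(1 + 1) = -1049*2 = -2098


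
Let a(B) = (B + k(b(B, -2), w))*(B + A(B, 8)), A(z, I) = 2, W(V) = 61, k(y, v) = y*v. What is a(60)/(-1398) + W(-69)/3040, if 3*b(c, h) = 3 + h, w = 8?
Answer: -17589203/6374880 ≈ -2.7591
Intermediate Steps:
b(c, h) = 1 + h/3 (b(c, h) = (3 + h)/3 = 1 + h/3)
k(y, v) = v*y
a(B) = (2 + B)*(8/3 + B) (a(B) = (B + 8*(1 + (1/3)*(-2)))*(B + 2) = (B + 8*(1 - 2/3))*(2 + B) = (B + 8*(1/3))*(2 + B) = (B + 8/3)*(2 + B) = (8/3 + B)*(2 + B) = (2 + B)*(8/3 + B))
a(60)/(-1398) + W(-69)/3040 = (16/3 + 60**2 + (14/3)*60)/(-1398) + 61/3040 = (16/3 + 3600 + 280)*(-1/1398) + 61*(1/3040) = (11656/3)*(-1/1398) + 61/3040 = -5828/2097 + 61/3040 = -17589203/6374880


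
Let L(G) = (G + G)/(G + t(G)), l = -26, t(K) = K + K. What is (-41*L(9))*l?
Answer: 2132/3 ≈ 710.67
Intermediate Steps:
t(K) = 2*K
L(G) = ⅔ (L(G) = (G + G)/(G + 2*G) = (2*G)/((3*G)) = (2*G)*(1/(3*G)) = ⅔)
(-41*L(9))*l = -41*⅔*(-26) = -82/3*(-26) = 2132/3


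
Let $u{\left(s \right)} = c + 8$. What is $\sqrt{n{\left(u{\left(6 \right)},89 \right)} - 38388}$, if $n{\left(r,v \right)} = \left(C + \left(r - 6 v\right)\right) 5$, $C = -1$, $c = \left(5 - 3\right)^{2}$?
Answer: $i \sqrt{41003} \approx 202.49 i$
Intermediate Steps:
$c = 4$ ($c = 2^{2} = 4$)
$u{\left(s \right)} = 12$ ($u{\left(s \right)} = 4 + 8 = 12$)
$n{\left(r,v \right)} = -5 - 30 v + 5 r$ ($n{\left(r,v \right)} = \left(-1 + \left(r - 6 v\right)\right) 5 = \left(-1 + r - 6 v\right) 5 = -5 - 30 v + 5 r$)
$\sqrt{n{\left(u{\left(6 \right)},89 \right)} - 38388} = \sqrt{\left(-5 - 2670 + 5 \cdot 12\right) - 38388} = \sqrt{\left(-5 - 2670 + 60\right) - 38388} = \sqrt{-2615 - 38388} = \sqrt{-41003} = i \sqrt{41003}$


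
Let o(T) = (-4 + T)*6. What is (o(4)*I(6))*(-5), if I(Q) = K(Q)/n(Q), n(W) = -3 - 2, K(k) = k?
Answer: 0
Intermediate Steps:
o(T) = -24 + 6*T
n(W) = -5
I(Q) = -Q/5 (I(Q) = Q/(-5) = Q*(-⅕) = -Q/5)
(o(4)*I(6))*(-5) = ((-24 + 6*4)*(-⅕*6))*(-5) = ((-24 + 24)*(-6/5))*(-5) = (0*(-6/5))*(-5) = 0*(-5) = 0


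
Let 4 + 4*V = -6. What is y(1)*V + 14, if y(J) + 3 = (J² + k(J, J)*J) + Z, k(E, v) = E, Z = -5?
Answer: 29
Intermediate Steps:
V = -5/2 (V = -1 + (¼)*(-6) = -1 - 3/2 = -5/2 ≈ -2.5000)
y(J) = -8 + 2*J² (y(J) = -3 + ((J² + J*J) - 5) = -3 + ((J² + J²) - 5) = -3 + (2*J² - 5) = -3 + (-5 + 2*J²) = -8 + 2*J²)
y(1)*V + 14 = (-8 + 2*1²)*(-5/2) + 14 = (-8 + 2*1)*(-5/2) + 14 = (-8 + 2)*(-5/2) + 14 = -6*(-5/2) + 14 = 15 + 14 = 29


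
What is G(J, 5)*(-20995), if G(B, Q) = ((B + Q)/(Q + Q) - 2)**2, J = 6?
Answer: -340119/20 ≈ -17006.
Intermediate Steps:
G(B, Q) = (-2 + (B + Q)/(2*Q))**2 (G(B, Q) = ((B + Q)/((2*Q)) - 2)**2 = ((B + Q)*(1/(2*Q)) - 2)**2 = ((B + Q)/(2*Q) - 2)**2 = (-2 + (B + Q)/(2*Q))**2)
G(J, 5)*(-20995) = ((1/4)*(6 - 3*5)**2/5**2)*(-20995) = ((1/4)*(1/25)*(6 - 15)**2)*(-20995) = ((1/4)*(1/25)*(-9)**2)*(-20995) = ((1/4)*(1/25)*81)*(-20995) = (81/100)*(-20995) = -340119/20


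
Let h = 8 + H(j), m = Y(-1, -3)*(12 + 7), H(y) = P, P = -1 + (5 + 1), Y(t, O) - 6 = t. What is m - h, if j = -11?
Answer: 82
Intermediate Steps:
Y(t, O) = 6 + t
P = 5 (P = -1 + 6 = 5)
H(y) = 5
m = 95 (m = (6 - 1)*(12 + 7) = 5*19 = 95)
h = 13 (h = 8 + 5 = 13)
m - h = 95 - 1*13 = 95 - 13 = 82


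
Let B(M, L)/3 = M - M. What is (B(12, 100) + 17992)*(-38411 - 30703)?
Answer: -1243499088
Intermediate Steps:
B(M, L) = 0 (B(M, L) = 3*(M - M) = 3*0 = 0)
(B(12, 100) + 17992)*(-38411 - 30703) = (0 + 17992)*(-38411 - 30703) = 17992*(-69114) = -1243499088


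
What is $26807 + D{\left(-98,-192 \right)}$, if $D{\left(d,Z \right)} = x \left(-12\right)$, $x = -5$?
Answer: $26867$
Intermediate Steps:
$D{\left(d,Z \right)} = 60$ ($D{\left(d,Z \right)} = \left(-5\right) \left(-12\right) = 60$)
$26807 + D{\left(-98,-192 \right)} = 26807 + 60 = 26867$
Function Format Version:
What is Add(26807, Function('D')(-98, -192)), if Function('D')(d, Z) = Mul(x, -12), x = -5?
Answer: 26867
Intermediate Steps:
Function('D')(d, Z) = 60 (Function('D')(d, Z) = Mul(-5, -12) = 60)
Add(26807, Function('D')(-98, -192)) = Add(26807, 60) = 26867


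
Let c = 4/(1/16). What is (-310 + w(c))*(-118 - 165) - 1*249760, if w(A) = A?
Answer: -180142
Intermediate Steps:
c = 64 (c = 4/(1/16) = 4*16 = 64)
(-310 + w(c))*(-118 - 165) - 1*249760 = (-310 + 64)*(-118 - 165) - 1*249760 = -246*(-283) - 249760 = 69618 - 249760 = -180142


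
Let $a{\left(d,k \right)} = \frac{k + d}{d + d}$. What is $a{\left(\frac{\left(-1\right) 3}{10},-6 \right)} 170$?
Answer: $1785$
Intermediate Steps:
$a{\left(d,k \right)} = \frac{d + k}{2 d}$
$a{\left(\frac{\left(-1\right) 3}{10},-6 \right)} 170 = \frac{\frac{\left(-1\right) 3}{10} - 6}{2 \frac{\left(-1\right) 3}{10}} \cdot 170 = \frac{\left(-3\right) \frac{1}{10} - 6}{2 \left(\left(-3\right) \frac{1}{10}\right)} 170 = \frac{- \frac{3}{10} - 6}{2 \left(- \frac{3}{10}\right)} 170 = \frac{1}{2} \left(- \frac{10}{3}\right) \left(- \frac{63}{10}\right) 170 = \frac{21}{2} \cdot 170 = 1785$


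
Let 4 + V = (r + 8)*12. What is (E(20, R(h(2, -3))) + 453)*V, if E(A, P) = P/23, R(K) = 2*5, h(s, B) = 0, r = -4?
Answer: 458876/23 ≈ 19951.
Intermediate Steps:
R(K) = 10
V = 44 (V = -4 + (-4 + 8)*12 = -4 + 4*12 = -4 + 48 = 44)
E(A, P) = P/23 (E(A, P) = P*(1/23) = P/23)
(E(20, R(h(2, -3))) + 453)*V = ((1/23)*10 + 453)*44 = (10/23 + 453)*44 = (10429/23)*44 = 458876/23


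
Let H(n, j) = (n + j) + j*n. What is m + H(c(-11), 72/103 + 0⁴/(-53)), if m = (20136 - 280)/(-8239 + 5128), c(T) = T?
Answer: -459403/18849 ≈ -24.373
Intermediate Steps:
H(n, j) = j + n + j*n (H(n, j) = (j + n) + j*n = j + n + j*n)
m = -1168/183 (m = 19856/(-3111) = 19856*(-1/3111) = -1168/183 ≈ -6.3825)
m + H(c(-11), 72/103 + 0⁴/(-53)) = -1168/183 + ((72/103 + 0⁴/(-53)) - 11 + (72/103 + 0⁴/(-53))*(-11)) = -1168/183 + ((72*(1/103) + 0*(-1/53)) - 11 + (72*(1/103) + 0*(-1/53))*(-11)) = -1168/183 + ((72/103 + 0) - 11 + (72/103 + 0)*(-11)) = -1168/183 + (72/103 - 11 + (72/103)*(-11)) = -1168/183 + (72/103 - 11 - 792/103) = -1168/183 - 1853/103 = -459403/18849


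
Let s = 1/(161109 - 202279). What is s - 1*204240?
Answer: -8408560801/41170 ≈ -2.0424e+5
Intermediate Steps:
s = -1/41170 (s = 1/(-41170) = -1/41170 ≈ -2.4290e-5)
s - 1*204240 = -1/41170 - 1*204240 = -1/41170 - 204240 = -8408560801/41170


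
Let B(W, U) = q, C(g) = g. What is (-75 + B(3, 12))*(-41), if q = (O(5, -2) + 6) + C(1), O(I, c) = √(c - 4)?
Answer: 2788 - 41*I*√6 ≈ 2788.0 - 100.43*I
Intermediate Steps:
O(I, c) = √(-4 + c)
q = 7 + I*√6 (q = (√(-4 - 2) + 6) + 1 = (√(-6) + 6) + 1 = (I*√6 + 6) + 1 = (6 + I*√6) + 1 = 7 + I*√6 ≈ 7.0 + 2.4495*I)
B(W, U) = 7 + I*√6
(-75 + B(3, 12))*(-41) = (-75 + (7 + I*√6))*(-41) = (-68 + I*√6)*(-41) = 2788 - 41*I*√6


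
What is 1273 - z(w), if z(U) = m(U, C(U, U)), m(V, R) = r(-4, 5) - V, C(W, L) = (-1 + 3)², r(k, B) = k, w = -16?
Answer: 1261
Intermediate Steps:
C(W, L) = 4 (C(W, L) = 2² = 4)
m(V, R) = -4 - V
z(U) = -4 - U
1273 - z(w) = 1273 - (-4 - 1*(-16)) = 1273 - (-4 + 16) = 1273 - 1*12 = 1273 - 12 = 1261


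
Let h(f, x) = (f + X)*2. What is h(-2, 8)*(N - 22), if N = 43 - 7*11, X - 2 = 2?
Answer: -224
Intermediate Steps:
X = 4 (X = 2 + 2 = 4)
h(f, x) = 8 + 2*f (h(f, x) = (f + 4)*2 = (4 + f)*2 = 8 + 2*f)
N = -34 (N = 43 - 1*77 = 43 - 77 = -34)
h(-2, 8)*(N - 22) = (8 + 2*(-2))*(-34 - 22) = (8 - 4)*(-56) = 4*(-56) = -224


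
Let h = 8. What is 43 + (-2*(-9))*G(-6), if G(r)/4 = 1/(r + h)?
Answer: 79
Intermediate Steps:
G(r) = 4/(8 + r) (G(r) = 4/(r + 8) = 4/(8 + r))
43 + (-2*(-9))*G(-6) = 43 + (-2*(-9))*(4/(8 - 6)) = 43 + 18*(4/2) = 43 + 18*(4*(½)) = 43 + 18*2 = 43 + 36 = 79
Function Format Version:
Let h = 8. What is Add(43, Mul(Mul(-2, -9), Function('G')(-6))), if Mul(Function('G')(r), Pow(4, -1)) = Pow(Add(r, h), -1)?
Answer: 79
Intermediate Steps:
Function('G')(r) = Mul(4, Pow(Add(8, r), -1)) (Function('G')(r) = Mul(4, Pow(Add(r, 8), -1)) = Mul(4, Pow(Add(8, r), -1)))
Add(43, Mul(Mul(-2, -9), Function('G')(-6))) = Add(43, Mul(Mul(-2, -9), Mul(4, Pow(Add(8, -6), -1)))) = Add(43, Mul(18, Mul(4, Pow(2, -1)))) = Add(43, Mul(18, Mul(4, Rational(1, 2)))) = Add(43, Mul(18, 2)) = Add(43, 36) = 79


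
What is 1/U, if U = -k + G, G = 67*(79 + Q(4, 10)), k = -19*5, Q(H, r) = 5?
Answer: 1/5723 ≈ 0.00017473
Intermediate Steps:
k = -95
G = 5628 (G = 67*(79 + 5) = 67*84 = 5628)
U = 5723 (U = -1*(-95) + 5628 = 95 + 5628 = 5723)
1/U = 1/5723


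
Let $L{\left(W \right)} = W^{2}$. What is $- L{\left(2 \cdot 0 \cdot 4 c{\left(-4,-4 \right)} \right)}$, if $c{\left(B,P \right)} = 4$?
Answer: $0$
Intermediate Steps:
$- L{\left(2 \cdot 0 \cdot 4 c{\left(-4,-4 \right)} \right)} = - \left(2 \cdot 0 \cdot 4 \cdot 4\right)^{2} = - \left(0 \cdot 4 \cdot 4\right)^{2} = - \left(0 \cdot 4\right)^{2} = - 0^{2} = \left(-1\right) 0 = 0$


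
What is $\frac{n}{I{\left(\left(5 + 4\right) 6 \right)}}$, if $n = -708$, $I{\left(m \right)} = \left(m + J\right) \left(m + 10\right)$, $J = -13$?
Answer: $- \frac{177}{656} \approx -0.26982$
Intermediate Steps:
$I{\left(m \right)} = \left(-13 + m\right) \left(10 + m\right)$ ($I{\left(m \right)} = \left(m - 13\right) \left(m + 10\right) = \left(-13 + m\right) \left(10 + m\right)$)
$\frac{n}{I{\left(\left(5 + 4\right) 6 \right)}} = - \frac{708}{-130 + \left(\left(5 + 4\right) 6\right)^{2} - 3 \left(5 + 4\right) 6} = - \frac{708}{-130 + \left(9 \cdot 6\right)^{2} - 3 \cdot 9 \cdot 6} = - \frac{708}{-130 + 54^{2} - 162} = - \frac{708}{-130 + 2916 - 162} = - \frac{708}{2624} = \left(-708\right) \frac{1}{2624} = - \frac{177}{656}$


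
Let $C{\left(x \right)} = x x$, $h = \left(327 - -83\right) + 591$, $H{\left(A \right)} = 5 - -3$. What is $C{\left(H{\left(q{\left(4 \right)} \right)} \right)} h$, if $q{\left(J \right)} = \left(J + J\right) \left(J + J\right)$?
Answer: $64064$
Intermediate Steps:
$q{\left(J \right)} = 4 J^{2}$ ($q{\left(J \right)} = 2 J 2 J = 4 J^{2}$)
$H{\left(A \right)} = 8$ ($H{\left(A \right)} = 5 + 3 = 8$)
$h = 1001$ ($h = \left(327 + 83\right) + 591 = 410 + 591 = 1001$)
$C{\left(x \right)} = x^{2}$
$C{\left(H{\left(q{\left(4 \right)} \right)} \right)} h = 8^{2} \cdot 1001 = 64 \cdot 1001 = 64064$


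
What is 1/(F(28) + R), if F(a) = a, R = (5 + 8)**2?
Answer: 1/197 ≈ 0.0050761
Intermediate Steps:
R = 169 (R = 13**2 = 169)
1/(F(28) + R) = 1/(28 + 169) = 1/197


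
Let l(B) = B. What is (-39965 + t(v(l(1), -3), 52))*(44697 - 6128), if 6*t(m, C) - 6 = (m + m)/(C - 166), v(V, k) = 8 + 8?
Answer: -263574837788/171 ≈ -1.5414e+9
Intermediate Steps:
v(V, k) = 16
t(m, C) = 1 + m/(3*(-166 + C)) (t(m, C) = 1 + ((m + m)/(C - 166))/6 = 1 + ((2*m)/(-166 + C))/6 = 1 + (2*m/(-166 + C))/6 = 1 + m/(3*(-166 + C)))
(-39965 + t(v(l(1), -3), 52))*(44697 - 6128) = (-39965 + (-166 + 52 + (⅓)*16)/(-166 + 52))*(44697 - 6128) = (-39965 + (-166 + 52 + 16/3)/(-114))*38569 = (-39965 - 1/114*(-326/3))*38569 = (-39965 + 163/171)*38569 = -6833852/171*38569 = -263574837788/171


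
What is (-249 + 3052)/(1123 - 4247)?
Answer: -2803/3124 ≈ -0.89725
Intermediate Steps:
(-249 + 3052)/(1123 - 4247) = 2803/(-3124) = 2803*(-1/3124) = -2803/3124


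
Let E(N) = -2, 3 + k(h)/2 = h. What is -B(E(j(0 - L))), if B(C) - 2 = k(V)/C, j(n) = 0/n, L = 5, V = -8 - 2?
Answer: -15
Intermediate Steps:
V = -10
k(h) = -6 + 2*h
j(n) = 0
B(C) = 2 - 26/C (B(C) = 2 + (-6 + 2*(-10))/C = 2 + (-6 - 20)/C = 2 - 26/C)
-B(E(j(0 - L))) = -(2 - 26/(-2)) = -(2 - 26*(-½)) = -(2 + 13) = -1*15 = -15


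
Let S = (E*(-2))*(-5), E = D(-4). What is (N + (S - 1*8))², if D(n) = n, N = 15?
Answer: 1089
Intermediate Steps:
E = -4
S = -40 (S = -4*(-2)*(-5) = 8*(-5) = -40)
(N + (S - 1*8))² = (15 + (-40 - 1*8))² = (15 + (-40 - 8))² = (15 - 48)² = (-33)² = 1089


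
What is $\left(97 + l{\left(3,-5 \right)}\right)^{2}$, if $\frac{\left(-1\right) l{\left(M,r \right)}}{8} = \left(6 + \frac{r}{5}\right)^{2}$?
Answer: $10609$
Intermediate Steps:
$l{\left(M,r \right)} = - 8 \left(6 + \frac{r}{5}\right)^{2}$
$\left(97 + l{\left(3,-5 \right)}\right)^{2} = \left(97 - \frac{8 \left(30 - 5\right)^{2}}{25}\right)^{2} = \left(97 - \frac{8 \cdot 25^{2}}{25}\right)^{2} = \left(97 - 200\right)^{2} = \left(-103\right)^{2} = 10609$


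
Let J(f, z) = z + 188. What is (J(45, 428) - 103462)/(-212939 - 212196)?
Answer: 102846/425135 ≈ 0.24191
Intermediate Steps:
J(f, z) = 188 + z
(J(45, 428) - 103462)/(-212939 - 212196) = ((188 + 428) - 103462)/(-212939 - 212196) = (616 - 103462)/(-425135) = -102846*(-1/425135) = 102846/425135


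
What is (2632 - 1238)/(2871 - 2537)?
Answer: 697/167 ≈ 4.1737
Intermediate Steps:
(2632 - 1238)/(2871 - 2537) = 1394/334 = 1394*(1/334) = 697/167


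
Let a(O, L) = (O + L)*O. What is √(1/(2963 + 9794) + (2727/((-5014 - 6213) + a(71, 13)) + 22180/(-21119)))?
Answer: 2*I*√16087381498086854947426/202561654547 ≈ 1.2523*I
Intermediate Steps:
a(O, L) = O*(L + O) (a(O, L) = (L + O)*O = O*(L + O))
√(1/(2963 + 9794) + (2727/((-5014 - 6213) + a(71, 13)) + 22180/(-21119))) = √(1/(2963 + 9794) + (2727/((-5014 - 6213) + 71*(13 + 71)) + 22180/(-21119))) = √(1/12757 + (2727/(-11227 + 71*84) + 22180*(-1/21119))) = √(1/12757 + (2727/(-11227 + 5964) - 22180/21119)) = √(1/12757 + (2727/(-5263) - 22180/21119)) = √(1/12757 + (2727*(-1/5263) - 22180/21119)) = √(1/12757 + (-2727/5263 - 22180/21119)) = √(1/12757 - 174324853/111149297) = √(-2223751000424/1417931581829) = 2*I*√16087381498086854947426/202561654547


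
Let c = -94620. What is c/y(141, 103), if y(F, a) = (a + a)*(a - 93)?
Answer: -4731/103 ≈ -45.932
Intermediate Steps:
y(F, a) = 2*a*(-93 + a) (y(F, a) = (2*a)*(-93 + a) = 2*a*(-93 + a))
c/y(141, 103) = -94620*1/(206*(-93 + 103)) = -94620/(2*103*10) = -94620/2060 = -94620*1/2060 = -4731/103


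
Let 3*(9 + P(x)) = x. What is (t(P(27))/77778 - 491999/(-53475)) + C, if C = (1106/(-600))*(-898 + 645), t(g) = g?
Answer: 101723113/213900 ≈ 475.56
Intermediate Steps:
P(x) = -9 + x/3
C = 139909/300 (C = (1106*(-1/600))*(-253) = -553/300*(-253) = 139909/300 ≈ 466.36)
(t(P(27))/77778 - 491999/(-53475)) + C = ((-9 + (⅓)*27)/77778 - 491999/(-53475)) + 139909/300 = ((-9 + 9)*(1/77778) - 491999*(-1/53475)) + 139909/300 = (0*(1/77778) + 491999/53475) + 139909/300 = (0 + 491999/53475) + 139909/300 = 491999/53475 + 139909/300 = 101723113/213900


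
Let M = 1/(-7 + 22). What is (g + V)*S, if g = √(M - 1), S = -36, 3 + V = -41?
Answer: 1584 - 12*I*√210/5 ≈ 1584.0 - 34.779*I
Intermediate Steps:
V = -44 (V = -3 - 41 = -44)
M = 1/15 ≈ 0.066667
g = I*√210/15 (g = √(1/15 - 1) = √(-14/15) = I*√210/15 ≈ 0.96609*I)
(g + V)*S = (I*√210/15 - 44)*(-36) = (-44 + I*√210/15)*(-36) = 1584 - 12*I*√210/5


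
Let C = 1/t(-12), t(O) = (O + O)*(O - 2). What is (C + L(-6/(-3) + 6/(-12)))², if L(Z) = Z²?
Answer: 573049/112896 ≈ 5.0759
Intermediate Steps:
t(O) = 2*O*(-2 + O) (t(O) = (2*O)*(-2 + O) = 2*O*(-2 + O))
C = 1/336 (C = 1/(2*(-12)*(-2 - 12)) = 1/(2*(-12)*(-14)) = 1/336 ≈ 0.0029762)
(C + L(-6/(-3) + 6/(-12)))² = (1/336 + (-6/(-3) + 6/(-12))²)² = (1/336 + (-6*(-⅓) + 6*(-1/12))²)² = (1/336 + (2 - ½)²)² = (1/336 + (3/2)²)² = (1/336 + 9/4)² = (757/336)² = 573049/112896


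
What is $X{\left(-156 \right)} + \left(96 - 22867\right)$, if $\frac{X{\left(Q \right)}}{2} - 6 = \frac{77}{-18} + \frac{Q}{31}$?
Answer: $- \frac{6354956}{279} \approx -22778.0$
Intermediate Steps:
$X{\left(Q \right)} = \frac{31}{9} + \frac{2 Q}{31}$ ($X{\left(Q \right)} = 12 + 2 \left(\frac{77}{-18} + \frac{Q}{31}\right) = 12 + 2 \left(77 \left(- \frac{1}{18}\right) + Q \frac{1}{31}\right) = 12 + 2 \left(- \frac{77}{18} + \frac{Q}{31}\right) = 12 + \left(- \frac{77}{9} + \frac{2 Q}{31}\right) = \frac{31}{9} + \frac{2 Q}{31}$)
$X{\left(-156 \right)} + \left(96 - 22867\right) = \left(\frac{31}{9} + \frac{2}{31} \left(-156\right)\right) + \left(96 - 22867\right) = \left(\frac{31}{9} - \frac{312}{31}\right) + \left(96 - 22867\right) = - \frac{1847}{279} - 22771 = - \frac{6354956}{279}$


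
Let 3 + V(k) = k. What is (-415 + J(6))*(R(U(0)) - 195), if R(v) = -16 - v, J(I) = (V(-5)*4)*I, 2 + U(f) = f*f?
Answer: 126863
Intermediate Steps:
V(k) = -3 + k
U(f) = -2 + f² (U(f) = -2 + f*f = -2 + f²)
J(I) = -32*I (J(I) = ((-3 - 5)*4)*I = (-8*4)*I = -32*I)
(-415 + J(6))*(R(U(0)) - 195) = (-415 - 32*6)*((-16 - (-2 + 0²)) - 195) = (-415 - 192)*((-16 - (-2 + 0)) - 195) = -607*((-16 - 1*(-2)) - 195) = -607*((-16 + 2) - 195) = -607*(-14 - 195) = -607*(-209) = 126863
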